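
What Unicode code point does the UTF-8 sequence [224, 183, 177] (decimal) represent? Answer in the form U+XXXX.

Leading byte 0xE0 = 11100000 matches 1110xxxx → 3-byte sequence.
Byte 1: 0xE0 = 11100000, payload 0000 (4 bits).
Byte 2: 0xB7 = 10110111 (10xxxxxx ✓), payload 110111.
Byte 3: 0xB1 = 10110001 (10xxxxxx ✓), payload 110001.
Concatenate: 0000110111110001 = 0xDF1 (16 bits → U+0DF1).

U+0DF1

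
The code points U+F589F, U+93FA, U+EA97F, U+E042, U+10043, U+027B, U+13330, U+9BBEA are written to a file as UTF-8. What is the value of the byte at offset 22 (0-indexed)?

U+F589F → 4-byte form F3 B5 A2 9F at offsets 0–3.
U+93FA → 3-byte form E9 8F BA at offsets 4–6.
U+EA97F → 4-byte form F3 AA A5 BF at offsets 7–10.
U+E042 → 3-byte form EE 81 82 at offsets 11–13.
U+10043 → 4-byte form F0 90 81 83 at offsets 14–17.
U+027B → 2-byte form C9 BB at offsets 18–19.
U+13330 → 4-byte form F0 93 8C B0 at offsets 20–23.
Offset 22 falls in char 7's range; it's byte 3 of F0 93 8C B0 = 0x8C.

0x8C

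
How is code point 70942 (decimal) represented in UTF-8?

F0 91 94 9E

U+1151E = 0x1151E = 70942 decimal. In range U+10000–U+10FFFF → 4-byte form: 11110xxx 10xxxxxx 10xxxxxx 10xxxxxx.
Binary (21 bits): 000010001010100011110.
Split 3+6+6+6: 000 | 010001 | 010100 | 011110.
Byte 1: 11110000 = 0xF0.
Byte 2: 10010001 = 0x91.
Byte 3: 10010100 = 0x94.
Byte 4: 10011110 = 0x9E.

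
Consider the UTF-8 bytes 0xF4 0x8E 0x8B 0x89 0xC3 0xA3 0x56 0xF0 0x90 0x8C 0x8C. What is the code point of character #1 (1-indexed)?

Offset 0: leading byte 0xF4 = 11110100 → 4-byte char #1 = F4 8E 8B 89.
Leading byte 0xF4 = 11110100 matches 11110xxx → 4-byte sequence.
Byte 1: 0xF4 = 11110100, payload 100 (3 bits).
Byte 2: 0x8E = 10001110 (10xxxxxx ✓), payload 001110.
Byte 3: 0x8B = 10001011 (10xxxxxx ✓), payload 001011.
Byte 4: 0x89 = 10001001 (10xxxxxx ✓), payload 001001.
Concatenate: 100001110001011001001 = 0x10E2C9 (21 bits → U+10E2C9).

U+10E2C9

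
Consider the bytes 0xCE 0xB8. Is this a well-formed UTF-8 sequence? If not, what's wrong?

Leading byte 0xCE = 11001110 → 2-byte form.
Continuation bytes 0xB8=10111000 all match 10xxxxxx.
Decoded value 0x3B8 is ≥ 0x80 (shortest form) and not a surrogate.

valid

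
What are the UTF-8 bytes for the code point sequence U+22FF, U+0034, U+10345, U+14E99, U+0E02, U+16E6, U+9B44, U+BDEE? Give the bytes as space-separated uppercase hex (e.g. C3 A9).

E2 8B BF 34 F0 90 8D 85 F0 94 BA 99 E0 B8 82 E1 9B A6 E9 AD 84 EB B7 AE

U+22FF: 3-byte form → E2 8B BF.
U+0034: 1-byte form → 34.
U+10345: 4-byte form → F0 90 8D 85.
U+14E99: 4-byte form → F0 94 BA 99.
U+0E02: 3-byte form → E0 B8 82.
U+16E6: 3-byte form → E1 9B A6.
U+9B44: 3-byte form → E9 AD 84.
U+BDEE: 3-byte form → EB B7 AE.
Concatenated (24 bytes): E2 8B BF 34 F0 90 8D 85 F0 94 BA 99 E0 B8 82 E1 9B A6 E9 AD 84 EB B7 AE.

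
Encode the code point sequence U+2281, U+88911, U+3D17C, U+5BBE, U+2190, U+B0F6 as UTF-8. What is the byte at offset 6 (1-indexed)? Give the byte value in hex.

0xA4

1-indexed offset 6 is 0-indexed offset 5.
U+2281 → 3-byte form E2 8A 81 at offsets 0–2.
U+88911 → 4-byte form F2 88 A4 91 at offsets 3–6.
Offset 5 falls in char 2's range; it's byte 3 of F2 88 A4 91 = 0xA4.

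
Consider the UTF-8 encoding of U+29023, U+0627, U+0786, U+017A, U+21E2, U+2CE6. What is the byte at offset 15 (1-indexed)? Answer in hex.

0xB3

1-indexed offset 15 is 0-indexed offset 14.
U+29023 → 4-byte form F0 A9 80 A3 at offsets 0–3.
U+0627 → 2-byte form D8 A7 at offsets 4–5.
U+0786 → 2-byte form DE 86 at offsets 6–7.
U+017A → 2-byte form C5 BA at offsets 8–9.
U+21E2 → 3-byte form E2 87 A2 at offsets 10–12.
U+2CE6 → 3-byte form E2 B3 A6 at offsets 13–15.
Offset 14 falls in char 6's range; it's byte 2 of E2 B3 A6 = 0xB3.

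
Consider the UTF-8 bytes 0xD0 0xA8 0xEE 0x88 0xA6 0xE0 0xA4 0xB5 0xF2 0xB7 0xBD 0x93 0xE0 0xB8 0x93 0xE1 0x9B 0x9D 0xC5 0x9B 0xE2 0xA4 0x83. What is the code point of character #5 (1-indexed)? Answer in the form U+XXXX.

Offset 0: leading byte 0xD0 = 11010000 → 2-byte char #1 = D0 A8.
Offset 2: leading byte 0xEE = 11101110 → 3-byte char #2 = EE 88 A6.
Offset 5: leading byte 0xE0 = 11100000 → 3-byte char #3 = E0 A4 B5.
Offset 8: leading byte 0xF2 = 11110010 → 4-byte char #4 = F2 B7 BD 93.
Offset 12: leading byte 0xE0 = 11100000 → 3-byte char #5 = E0 B8 93.
Leading byte 0xE0 = 11100000 matches 1110xxxx → 3-byte sequence.
Byte 1: 0xE0 = 11100000, payload 0000 (4 bits).
Byte 2: 0xB8 = 10111000 (10xxxxxx ✓), payload 111000.
Byte 3: 0x93 = 10010011 (10xxxxxx ✓), payload 010011.
Concatenate: 0000111000010011 = 0xE13 (16 bits → U+0E13).

U+0E13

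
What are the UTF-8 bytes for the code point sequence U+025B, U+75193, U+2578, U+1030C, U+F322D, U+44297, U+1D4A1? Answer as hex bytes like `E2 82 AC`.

U+025B: 2-byte form → C9 9B.
U+75193: 4-byte form → F1 B5 86 93.
U+2578: 3-byte form → E2 95 B8.
U+1030C: 4-byte form → F0 90 8C 8C.
U+F322D: 4-byte form → F3 B3 88 AD.
U+44297: 4-byte form → F1 84 8A 97.
U+1D4A1: 4-byte form → F0 9D 92 A1.
Concatenated (25 bytes): C9 9B F1 B5 86 93 E2 95 B8 F0 90 8C 8C F3 B3 88 AD F1 84 8A 97 F0 9D 92 A1.

C9 9B F1 B5 86 93 E2 95 B8 F0 90 8C 8C F3 B3 88 AD F1 84 8A 97 F0 9D 92 A1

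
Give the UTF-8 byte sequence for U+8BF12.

F2 8B BC 92

U+8BF12 = 0x8BF12 = 573202 decimal. In range U+10000–U+10FFFF → 4-byte form: 11110xxx 10xxxxxx 10xxxxxx 10xxxxxx.
Binary (21 bits): 010001011111100010010.
Split 3+6+6+6: 010 | 001011 | 111100 | 010010.
Byte 1: 11110010 = 0xF2.
Byte 2: 10001011 = 0x8B.
Byte 3: 10111100 = 0xBC.
Byte 4: 10010010 = 0x92.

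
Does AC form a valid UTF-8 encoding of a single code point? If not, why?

Byte 0xAC = 10101100 has the form 10xxxxxx — a continuation byte — but there is no preceding leading byte.

invalid (continuation byte with no leading byte)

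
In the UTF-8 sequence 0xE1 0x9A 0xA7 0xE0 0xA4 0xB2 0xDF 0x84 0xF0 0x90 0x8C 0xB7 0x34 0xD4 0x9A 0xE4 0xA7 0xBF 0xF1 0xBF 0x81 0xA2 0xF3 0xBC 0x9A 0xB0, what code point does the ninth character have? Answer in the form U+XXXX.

Offset 0: leading byte 0xE1 = 11100001 → 3-byte char #1 = E1 9A A7.
Offset 3: leading byte 0xE0 = 11100000 → 3-byte char #2 = E0 A4 B2.
Offset 6: leading byte 0xDF = 11011111 → 2-byte char #3 = DF 84.
Offset 8: leading byte 0xF0 = 11110000 → 4-byte char #4 = F0 90 8C B7.
Offset 12: leading byte 0x34 = 00110100 → 1-byte char #5 = 34.
Offset 13: leading byte 0xD4 = 11010100 → 2-byte char #6 = D4 9A.
Offset 15: leading byte 0xE4 = 11100100 → 3-byte char #7 = E4 A7 BF.
Offset 18: leading byte 0xF1 = 11110001 → 4-byte char #8 = F1 BF 81 A2.
Offset 22: leading byte 0xF3 = 11110011 → 4-byte char #9 = F3 BC 9A B0.
Leading byte 0xF3 = 11110011 matches 11110xxx → 4-byte sequence.
Byte 1: 0xF3 = 11110011, payload 011 (3 bits).
Byte 2: 0xBC = 10111100 (10xxxxxx ✓), payload 111100.
Byte 3: 0x9A = 10011010 (10xxxxxx ✓), payload 011010.
Byte 4: 0xB0 = 10110000 (10xxxxxx ✓), payload 110000.
Concatenate: 011111100011010110000 = 0xFC6B0 (21 bits → U+FC6B0).

U+FC6B0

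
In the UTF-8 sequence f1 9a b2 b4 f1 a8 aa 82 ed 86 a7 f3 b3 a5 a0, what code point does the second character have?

U+68A82

Offset 0: leading byte 0xF1 = 11110001 → 4-byte char #1 = F1 9A B2 B4.
Offset 4: leading byte 0xF1 = 11110001 → 4-byte char #2 = F1 A8 AA 82.
Leading byte 0xF1 = 11110001 matches 11110xxx → 4-byte sequence.
Byte 1: 0xF1 = 11110001, payload 001 (3 bits).
Byte 2: 0xA8 = 10101000 (10xxxxxx ✓), payload 101000.
Byte 3: 0xAA = 10101010 (10xxxxxx ✓), payload 101010.
Byte 4: 0x82 = 10000010 (10xxxxxx ✓), payload 000010.
Concatenate: 001101000101010000010 = 0x68A82 (21 bits → U+68A82).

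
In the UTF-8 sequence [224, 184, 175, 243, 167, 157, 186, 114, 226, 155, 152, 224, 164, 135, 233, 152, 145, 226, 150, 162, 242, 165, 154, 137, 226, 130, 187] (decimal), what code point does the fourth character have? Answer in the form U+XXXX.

Offset 0: leading byte 0xE0 = 11100000 → 3-byte char #1 = E0 B8 AF.
Offset 3: leading byte 0xF3 = 11110011 → 4-byte char #2 = F3 A7 9D BA.
Offset 7: leading byte 0x72 = 01110010 → 1-byte char #3 = 72.
Offset 8: leading byte 0xE2 = 11100010 → 3-byte char #4 = E2 9B 98.
Leading byte 0xE2 = 11100010 matches 1110xxxx → 3-byte sequence.
Byte 1: 0xE2 = 11100010, payload 0010 (4 bits).
Byte 2: 0x9B = 10011011 (10xxxxxx ✓), payload 011011.
Byte 3: 0x98 = 10011000 (10xxxxxx ✓), payload 011000.
Concatenate: 0010011011011000 = 0x26D8 (16 bits → U+26D8).

U+26D8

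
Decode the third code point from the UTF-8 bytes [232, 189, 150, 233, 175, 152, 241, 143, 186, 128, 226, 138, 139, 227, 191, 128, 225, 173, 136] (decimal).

U+4FE80

Offset 0: leading byte 0xE8 = 11101000 → 3-byte char #1 = E8 BD 96.
Offset 3: leading byte 0xE9 = 11101001 → 3-byte char #2 = E9 AF 98.
Offset 6: leading byte 0xF1 = 11110001 → 4-byte char #3 = F1 8F BA 80.
Leading byte 0xF1 = 11110001 matches 11110xxx → 4-byte sequence.
Byte 1: 0xF1 = 11110001, payload 001 (3 bits).
Byte 2: 0x8F = 10001111 (10xxxxxx ✓), payload 001111.
Byte 3: 0xBA = 10111010 (10xxxxxx ✓), payload 111010.
Byte 4: 0x80 = 10000000 (10xxxxxx ✓), payload 000000.
Concatenate: 001001111111010000000 = 0x4FE80 (21 bits → U+4FE80).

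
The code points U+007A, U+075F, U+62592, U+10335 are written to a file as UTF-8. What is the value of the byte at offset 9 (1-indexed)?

1-indexed offset 9 is 0-indexed offset 8.
U+007A → 1-byte form 7A at offsets 0–0.
U+075F → 2-byte form DD 9F at offsets 1–2.
U+62592 → 4-byte form F1 A2 96 92 at offsets 3–6.
U+10335 → 4-byte form F0 90 8C B5 at offsets 7–10.
Offset 8 falls in char 4's range; it's byte 2 of F0 90 8C B5 = 0x90.

0x90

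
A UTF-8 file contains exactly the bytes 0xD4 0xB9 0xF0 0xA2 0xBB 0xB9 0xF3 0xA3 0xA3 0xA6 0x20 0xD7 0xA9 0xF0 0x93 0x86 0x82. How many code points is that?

Byte at offset 0: 0xD4 = 11010100 → 2-byte char (#1). Advance 2.
Byte at offset 2: 0xF0 = 11110000 → 4-byte char (#2). Advance 4.
Byte at offset 6: 0xF3 = 11110011 → 4-byte char (#3). Advance 4.
Byte at offset 10: 0x20 = 00100000 → 1-byte char (#4). Advance 1.
Byte at offset 11: 0xD7 = 11010111 → 2-byte char (#5). Advance 2.
Byte at offset 13: 0xF0 = 11110000 → 4-byte char (#6). Advance 4.
Reached end at offset 17 after 6 code points.

6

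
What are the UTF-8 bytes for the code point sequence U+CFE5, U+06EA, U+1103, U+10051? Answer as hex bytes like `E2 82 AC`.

EC BF A5 DB AA E1 84 83 F0 90 81 91

U+CFE5: 3-byte form → EC BF A5.
U+06EA: 2-byte form → DB AA.
U+1103: 3-byte form → E1 84 83.
U+10051: 4-byte form → F0 90 81 91.
Concatenated (12 bytes): EC BF A5 DB AA E1 84 83 F0 90 81 91.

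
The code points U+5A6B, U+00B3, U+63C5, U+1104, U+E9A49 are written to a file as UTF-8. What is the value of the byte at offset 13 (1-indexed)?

1-indexed offset 13 is 0-indexed offset 12.
U+5A6B → 3-byte form E5 A9 AB at offsets 0–2.
U+00B3 → 2-byte form C2 B3 at offsets 3–4.
U+63C5 → 3-byte form E6 8F 85 at offsets 5–7.
U+1104 → 3-byte form E1 84 84 at offsets 8–10.
U+E9A49 → 4-byte form F3 A9 A9 89 at offsets 11–14.
Offset 12 falls in char 5's range; it's byte 2 of F3 A9 A9 89 = 0xA9.

0xA9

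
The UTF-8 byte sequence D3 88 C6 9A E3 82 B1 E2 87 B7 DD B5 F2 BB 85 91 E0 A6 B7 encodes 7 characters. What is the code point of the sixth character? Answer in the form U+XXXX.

U+BB151

Offset 0: leading byte 0xD3 = 11010011 → 2-byte char #1 = D3 88.
Offset 2: leading byte 0xC6 = 11000110 → 2-byte char #2 = C6 9A.
Offset 4: leading byte 0xE3 = 11100011 → 3-byte char #3 = E3 82 B1.
Offset 7: leading byte 0xE2 = 11100010 → 3-byte char #4 = E2 87 B7.
Offset 10: leading byte 0xDD = 11011101 → 2-byte char #5 = DD B5.
Offset 12: leading byte 0xF2 = 11110010 → 4-byte char #6 = F2 BB 85 91.
Leading byte 0xF2 = 11110010 matches 11110xxx → 4-byte sequence.
Byte 1: 0xF2 = 11110010, payload 010 (3 bits).
Byte 2: 0xBB = 10111011 (10xxxxxx ✓), payload 111011.
Byte 3: 0x85 = 10000101 (10xxxxxx ✓), payload 000101.
Byte 4: 0x91 = 10010001 (10xxxxxx ✓), payload 010001.
Concatenate: 010111011000101010001 = 0xBB151 (21 bits → U+BB151).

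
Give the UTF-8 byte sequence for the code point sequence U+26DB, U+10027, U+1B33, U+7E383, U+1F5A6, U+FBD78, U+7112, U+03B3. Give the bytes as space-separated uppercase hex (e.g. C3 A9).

U+26DB: 3-byte form → E2 9B 9B.
U+10027: 4-byte form → F0 90 80 A7.
U+1B33: 3-byte form → E1 AC B3.
U+7E383: 4-byte form → F1 BE 8E 83.
U+1F5A6: 4-byte form → F0 9F 96 A6.
U+FBD78: 4-byte form → F3 BB B5 B8.
U+7112: 3-byte form → E7 84 92.
U+03B3: 2-byte form → CE B3.
Concatenated (27 bytes): E2 9B 9B F0 90 80 A7 E1 AC B3 F1 BE 8E 83 F0 9F 96 A6 F3 BB B5 B8 E7 84 92 CE B3.

E2 9B 9B F0 90 80 A7 E1 AC B3 F1 BE 8E 83 F0 9F 96 A6 F3 BB B5 B8 E7 84 92 CE B3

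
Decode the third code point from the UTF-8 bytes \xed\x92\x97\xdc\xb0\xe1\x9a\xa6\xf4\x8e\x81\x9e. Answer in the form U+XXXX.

Offset 0: leading byte 0xED = 11101101 → 3-byte char #1 = ED 92 97.
Offset 3: leading byte 0xDC = 11011100 → 2-byte char #2 = DC B0.
Offset 5: leading byte 0xE1 = 11100001 → 3-byte char #3 = E1 9A A6.
Leading byte 0xE1 = 11100001 matches 1110xxxx → 3-byte sequence.
Byte 1: 0xE1 = 11100001, payload 0001 (4 bits).
Byte 2: 0x9A = 10011010 (10xxxxxx ✓), payload 011010.
Byte 3: 0xA6 = 10100110 (10xxxxxx ✓), payload 100110.
Concatenate: 0001011010100110 = 0x16A6 (16 bits → U+16A6).

U+16A6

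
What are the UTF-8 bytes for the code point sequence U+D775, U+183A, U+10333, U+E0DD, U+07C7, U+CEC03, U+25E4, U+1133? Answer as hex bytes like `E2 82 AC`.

ED 9D B5 E1 A0 BA F0 90 8C B3 EE 83 9D DF 87 F3 8E B0 83 E2 97 A4 E1 84 B3

U+D775: 3-byte form → ED 9D B5.
U+183A: 3-byte form → E1 A0 BA.
U+10333: 4-byte form → F0 90 8C B3.
U+E0DD: 3-byte form → EE 83 9D.
U+07C7: 2-byte form → DF 87.
U+CEC03: 4-byte form → F3 8E B0 83.
U+25E4: 3-byte form → E2 97 A4.
U+1133: 3-byte form → E1 84 B3.
Concatenated (25 bytes): ED 9D B5 E1 A0 BA F0 90 8C B3 EE 83 9D DF 87 F3 8E B0 83 E2 97 A4 E1 84 B3.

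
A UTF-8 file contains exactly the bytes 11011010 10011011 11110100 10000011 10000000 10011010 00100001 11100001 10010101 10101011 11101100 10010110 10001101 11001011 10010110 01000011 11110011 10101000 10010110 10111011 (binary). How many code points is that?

8

Byte at offset 0: 0xDA = 11011010 → 2-byte char (#1). Advance 2.
Byte at offset 2: 0xF4 = 11110100 → 4-byte char (#2). Advance 4.
Byte at offset 6: 0x21 = 00100001 → 1-byte char (#3). Advance 1.
Byte at offset 7: 0xE1 = 11100001 → 3-byte char (#4). Advance 3.
Byte at offset 10: 0xEC = 11101100 → 3-byte char (#5). Advance 3.
Byte at offset 13: 0xCB = 11001011 → 2-byte char (#6). Advance 2.
Byte at offset 15: 0x43 = 01000011 → 1-byte char (#7). Advance 1.
Byte at offset 16: 0xF3 = 11110011 → 4-byte char (#8). Advance 4.
Reached end at offset 20 after 8 code points.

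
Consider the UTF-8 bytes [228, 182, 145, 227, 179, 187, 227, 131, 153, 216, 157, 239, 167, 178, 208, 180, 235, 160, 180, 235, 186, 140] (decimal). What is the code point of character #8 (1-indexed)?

Offset 0: leading byte 0xE4 = 11100100 → 3-byte char #1 = E4 B6 91.
Offset 3: leading byte 0xE3 = 11100011 → 3-byte char #2 = E3 B3 BB.
Offset 6: leading byte 0xE3 = 11100011 → 3-byte char #3 = E3 83 99.
Offset 9: leading byte 0xD8 = 11011000 → 2-byte char #4 = D8 9D.
Offset 11: leading byte 0xEF = 11101111 → 3-byte char #5 = EF A7 B2.
Offset 14: leading byte 0xD0 = 11010000 → 2-byte char #6 = D0 B4.
Offset 16: leading byte 0xEB = 11101011 → 3-byte char #7 = EB A0 B4.
Offset 19: leading byte 0xEB = 11101011 → 3-byte char #8 = EB BA 8C.
Leading byte 0xEB = 11101011 matches 1110xxxx → 3-byte sequence.
Byte 1: 0xEB = 11101011, payload 1011 (4 bits).
Byte 2: 0xBA = 10111010 (10xxxxxx ✓), payload 111010.
Byte 3: 0x8C = 10001100 (10xxxxxx ✓), payload 001100.
Concatenate: 1011111010001100 = 0xBE8C (16 bits → U+BE8C).

U+BE8C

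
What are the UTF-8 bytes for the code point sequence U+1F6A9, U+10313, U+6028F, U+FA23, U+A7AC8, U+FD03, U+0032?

U+1F6A9: 4-byte form → F0 9F 9A A9.
U+10313: 4-byte form → F0 90 8C 93.
U+6028F: 4-byte form → F1 A0 8A 8F.
U+FA23: 3-byte form → EF A8 A3.
U+A7AC8: 4-byte form → F2 A7 AB 88.
U+FD03: 3-byte form → EF B4 83.
U+0032: 1-byte form → 32.
Concatenated (23 bytes): F0 9F 9A A9 F0 90 8C 93 F1 A0 8A 8F EF A8 A3 F2 A7 AB 88 EF B4 83 32.

F0 9F 9A A9 F0 90 8C 93 F1 A0 8A 8F EF A8 A3 F2 A7 AB 88 EF B4 83 32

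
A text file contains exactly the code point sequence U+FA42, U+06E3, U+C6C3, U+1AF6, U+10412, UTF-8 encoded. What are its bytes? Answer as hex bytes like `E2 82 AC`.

U+FA42: 3-byte form → EF A9 82.
U+06E3: 2-byte form → DB A3.
U+C6C3: 3-byte form → EC 9B 83.
U+1AF6: 3-byte form → E1 AB B6.
U+10412: 4-byte form → F0 90 90 92.
Concatenated (15 bytes): EF A9 82 DB A3 EC 9B 83 E1 AB B6 F0 90 90 92.

EF A9 82 DB A3 EC 9B 83 E1 AB B6 F0 90 90 92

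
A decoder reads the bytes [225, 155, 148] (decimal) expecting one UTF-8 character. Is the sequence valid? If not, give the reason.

valid

Leading byte 0xE1 = 11100001 → 3-byte form.
Continuation bytes 0x9B=10011011, 0x94=10010100 all match 10xxxxxx.
Decoded value 0x16D4 is ≥ 0x800 (shortest form) and not a surrogate.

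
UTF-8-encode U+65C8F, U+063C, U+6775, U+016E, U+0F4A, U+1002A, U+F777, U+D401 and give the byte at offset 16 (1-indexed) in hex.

0x90

1-indexed offset 16 is 0-indexed offset 15.
U+65C8F → 4-byte form F1 A5 B2 8F at offsets 0–3.
U+063C → 2-byte form D8 BC at offsets 4–5.
U+6775 → 3-byte form E6 9D B5 at offsets 6–8.
U+016E → 2-byte form C5 AE at offsets 9–10.
U+0F4A → 3-byte form E0 BD 8A at offsets 11–13.
U+1002A → 4-byte form F0 90 80 AA at offsets 14–17.
Offset 15 falls in char 6's range; it's byte 2 of F0 90 80 AA = 0x90.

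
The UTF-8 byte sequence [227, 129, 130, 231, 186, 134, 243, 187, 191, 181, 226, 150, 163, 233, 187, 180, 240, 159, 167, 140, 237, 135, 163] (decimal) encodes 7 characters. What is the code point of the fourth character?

U+25A3

Offset 0: leading byte 0xE3 = 11100011 → 3-byte char #1 = E3 81 82.
Offset 3: leading byte 0xE7 = 11100111 → 3-byte char #2 = E7 BA 86.
Offset 6: leading byte 0xF3 = 11110011 → 4-byte char #3 = F3 BB BF B5.
Offset 10: leading byte 0xE2 = 11100010 → 3-byte char #4 = E2 96 A3.
Leading byte 0xE2 = 11100010 matches 1110xxxx → 3-byte sequence.
Byte 1: 0xE2 = 11100010, payload 0010 (4 bits).
Byte 2: 0x96 = 10010110 (10xxxxxx ✓), payload 010110.
Byte 3: 0xA3 = 10100011 (10xxxxxx ✓), payload 100011.
Concatenate: 0010010110100011 = 0x25A3 (16 bits → U+25A3).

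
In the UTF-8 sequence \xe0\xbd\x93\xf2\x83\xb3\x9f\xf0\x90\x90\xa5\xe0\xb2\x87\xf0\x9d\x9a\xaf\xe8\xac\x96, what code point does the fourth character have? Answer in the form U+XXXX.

U+0C87

Offset 0: leading byte 0xE0 = 11100000 → 3-byte char #1 = E0 BD 93.
Offset 3: leading byte 0xF2 = 11110010 → 4-byte char #2 = F2 83 B3 9F.
Offset 7: leading byte 0xF0 = 11110000 → 4-byte char #3 = F0 90 90 A5.
Offset 11: leading byte 0xE0 = 11100000 → 3-byte char #4 = E0 B2 87.
Leading byte 0xE0 = 11100000 matches 1110xxxx → 3-byte sequence.
Byte 1: 0xE0 = 11100000, payload 0000 (4 bits).
Byte 2: 0xB2 = 10110010 (10xxxxxx ✓), payload 110010.
Byte 3: 0x87 = 10000111 (10xxxxxx ✓), payload 000111.
Concatenate: 0000110010000111 = 0xC87 (16 bits → U+0C87).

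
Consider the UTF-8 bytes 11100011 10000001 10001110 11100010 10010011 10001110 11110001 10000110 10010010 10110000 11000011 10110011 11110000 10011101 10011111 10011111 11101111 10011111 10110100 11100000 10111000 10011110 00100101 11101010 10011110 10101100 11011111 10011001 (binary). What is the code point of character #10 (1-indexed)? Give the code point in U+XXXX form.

Offset 0: leading byte 0xE3 = 11100011 → 3-byte char #1 = E3 81 8E.
Offset 3: leading byte 0xE2 = 11100010 → 3-byte char #2 = E2 93 8E.
Offset 6: leading byte 0xF1 = 11110001 → 4-byte char #3 = F1 86 92 B0.
Offset 10: leading byte 0xC3 = 11000011 → 2-byte char #4 = C3 B3.
Offset 12: leading byte 0xF0 = 11110000 → 4-byte char #5 = F0 9D 9F 9F.
Offset 16: leading byte 0xEF = 11101111 → 3-byte char #6 = EF 9F B4.
Offset 19: leading byte 0xE0 = 11100000 → 3-byte char #7 = E0 B8 9E.
Offset 22: leading byte 0x25 = 00100101 → 1-byte char #8 = 25.
Offset 23: leading byte 0xEA = 11101010 → 3-byte char #9 = EA 9E AC.
Offset 26: leading byte 0xDF = 11011111 → 2-byte char #10 = DF 99.
Leading byte 0xDF = 11011111 matches 110xxxxx → 2-byte sequence.
Byte 1: 0xDF = 11011111, payload 11111 (5 bits).
Byte 2: 0x99 = 10011001 (10xxxxxx ✓), payload 011001.
Concatenate: 11111011001 = 0x7D9 (11 bits → U+07D9).

U+07D9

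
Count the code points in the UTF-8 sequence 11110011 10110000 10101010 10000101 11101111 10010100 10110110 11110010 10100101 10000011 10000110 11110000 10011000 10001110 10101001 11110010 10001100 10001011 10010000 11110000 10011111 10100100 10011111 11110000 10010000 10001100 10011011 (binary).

7

Byte at offset 0: 0xF3 = 11110011 → 4-byte char (#1). Advance 4.
Byte at offset 4: 0xEF = 11101111 → 3-byte char (#2). Advance 3.
Byte at offset 7: 0xF2 = 11110010 → 4-byte char (#3). Advance 4.
Byte at offset 11: 0xF0 = 11110000 → 4-byte char (#4). Advance 4.
Byte at offset 15: 0xF2 = 11110010 → 4-byte char (#5). Advance 4.
Byte at offset 19: 0xF0 = 11110000 → 4-byte char (#6). Advance 4.
Byte at offset 23: 0xF0 = 11110000 → 4-byte char (#7). Advance 4.
Reached end at offset 27 after 7 code points.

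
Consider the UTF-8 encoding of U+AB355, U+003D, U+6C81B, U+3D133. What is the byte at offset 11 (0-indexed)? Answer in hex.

0x84

U+AB355 → 4-byte form F2 AB 8D 95 at offsets 0–3.
U+003D → 1-byte form 3D at offsets 4–4.
U+6C81B → 4-byte form F1 AC A0 9B at offsets 5–8.
U+3D133 → 4-byte form F0 BD 84 B3 at offsets 9–12.
Offset 11 falls in char 4's range; it's byte 3 of F0 BD 84 B3 = 0x84.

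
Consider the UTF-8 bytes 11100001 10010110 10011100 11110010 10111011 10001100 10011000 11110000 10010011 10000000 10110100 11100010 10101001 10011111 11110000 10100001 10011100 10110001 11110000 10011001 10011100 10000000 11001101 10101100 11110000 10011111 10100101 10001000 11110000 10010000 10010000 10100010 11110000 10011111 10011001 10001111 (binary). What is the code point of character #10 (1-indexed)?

U+1F64F

Offset 0: leading byte 0xE1 = 11100001 → 3-byte char #1 = E1 96 9C.
Offset 3: leading byte 0xF2 = 11110010 → 4-byte char #2 = F2 BB 8C 98.
Offset 7: leading byte 0xF0 = 11110000 → 4-byte char #3 = F0 93 80 B4.
Offset 11: leading byte 0xE2 = 11100010 → 3-byte char #4 = E2 A9 9F.
Offset 14: leading byte 0xF0 = 11110000 → 4-byte char #5 = F0 A1 9C B1.
Offset 18: leading byte 0xF0 = 11110000 → 4-byte char #6 = F0 99 9C 80.
Offset 22: leading byte 0xCD = 11001101 → 2-byte char #7 = CD AC.
Offset 24: leading byte 0xF0 = 11110000 → 4-byte char #8 = F0 9F A5 88.
Offset 28: leading byte 0xF0 = 11110000 → 4-byte char #9 = F0 90 90 A2.
Offset 32: leading byte 0xF0 = 11110000 → 4-byte char #10 = F0 9F 99 8F.
Leading byte 0xF0 = 11110000 matches 11110xxx → 4-byte sequence.
Byte 1: 0xF0 = 11110000, payload 000 (3 bits).
Byte 2: 0x9F = 10011111 (10xxxxxx ✓), payload 011111.
Byte 3: 0x99 = 10011001 (10xxxxxx ✓), payload 011001.
Byte 4: 0x8F = 10001111 (10xxxxxx ✓), payload 001111.
Concatenate: 000011111011001001111 = 0x1F64F (21 bits → U+1F64F).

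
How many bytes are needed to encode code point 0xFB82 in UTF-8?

U+FB82 = 0xFB82. UTF-8 uses 1 byte below 0x80, 2 below 0x800, 3 below 0x10000, 4 up to 0x10FFFF. 0xFB82 is in U+0800–U+FFFF → 3 bytes.

3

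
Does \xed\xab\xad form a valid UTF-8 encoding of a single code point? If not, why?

invalid (encodes a surrogate (U+D800–U+DFFF))

Structurally a 3-byte sequence; payload = 0xDAED.
But 0xDAED is in U+D800–U+DFFF, the surrogate range. Surrogates are not Unicode scalar values and are forbidden in UTF-8.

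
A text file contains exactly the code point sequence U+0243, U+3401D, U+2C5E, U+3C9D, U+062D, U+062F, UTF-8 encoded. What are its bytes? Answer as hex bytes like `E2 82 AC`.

C9 83 F0 B4 80 9D E2 B1 9E E3 B2 9D D8 AD D8 AF

U+0243: 2-byte form → C9 83.
U+3401D: 4-byte form → F0 B4 80 9D.
U+2C5E: 3-byte form → E2 B1 9E.
U+3C9D: 3-byte form → E3 B2 9D.
U+062D: 2-byte form → D8 AD.
U+062F: 2-byte form → D8 AF.
Concatenated (16 bytes): C9 83 F0 B4 80 9D E2 B1 9E E3 B2 9D D8 AD D8 AF.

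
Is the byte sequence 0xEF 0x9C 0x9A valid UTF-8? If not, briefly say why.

valid

Leading byte 0xEF = 11101111 → 3-byte form.
Continuation bytes 0x9C=10011100, 0x9A=10011010 all match 10xxxxxx.
Decoded value 0xF71A is ≥ 0x800 (shortest form) and not a surrogate.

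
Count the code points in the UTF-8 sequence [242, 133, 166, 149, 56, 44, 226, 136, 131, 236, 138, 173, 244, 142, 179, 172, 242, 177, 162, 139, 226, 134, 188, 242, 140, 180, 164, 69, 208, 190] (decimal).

11

Byte at offset 0: 0xF2 = 11110010 → 4-byte char (#1). Advance 4.
Byte at offset 4: 0x38 = 00111000 → 1-byte char (#2). Advance 1.
Byte at offset 5: 0x2C = 00101100 → 1-byte char (#3). Advance 1.
Byte at offset 6: 0xE2 = 11100010 → 3-byte char (#4). Advance 3.
Byte at offset 9: 0xEC = 11101100 → 3-byte char (#5). Advance 3.
Byte at offset 12: 0xF4 = 11110100 → 4-byte char (#6). Advance 4.
Byte at offset 16: 0xF2 = 11110010 → 4-byte char (#7). Advance 4.
Byte at offset 20: 0xE2 = 11100010 → 3-byte char (#8). Advance 3.
Byte at offset 23: 0xF2 = 11110010 → 4-byte char (#9). Advance 4.
Byte at offset 27: 0x45 = 01000101 → 1-byte char (#10). Advance 1.
Byte at offset 28: 0xD0 = 11010000 → 2-byte char (#11). Advance 2.
Reached end at offset 30 after 11 code points.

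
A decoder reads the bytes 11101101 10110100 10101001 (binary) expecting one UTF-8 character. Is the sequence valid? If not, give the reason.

Structurally a 3-byte sequence; payload = 0xDD29.
But 0xDD29 is in U+D800–U+DFFF, the surrogate range. Surrogates are not Unicode scalar values and are forbidden in UTF-8.

invalid (encodes a surrogate (U+D800–U+DFFF))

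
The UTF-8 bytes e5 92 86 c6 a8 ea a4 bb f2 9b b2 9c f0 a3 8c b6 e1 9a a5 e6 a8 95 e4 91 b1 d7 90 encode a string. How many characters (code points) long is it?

9

Byte at offset 0: 0xE5 = 11100101 → 3-byte char (#1). Advance 3.
Byte at offset 3: 0xC6 = 11000110 → 2-byte char (#2). Advance 2.
Byte at offset 5: 0xEA = 11101010 → 3-byte char (#3). Advance 3.
Byte at offset 8: 0xF2 = 11110010 → 4-byte char (#4). Advance 4.
Byte at offset 12: 0xF0 = 11110000 → 4-byte char (#5). Advance 4.
Byte at offset 16: 0xE1 = 11100001 → 3-byte char (#6). Advance 3.
Byte at offset 19: 0xE6 = 11100110 → 3-byte char (#7). Advance 3.
Byte at offset 22: 0xE4 = 11100100 → 3-byte char (#8). Advance 3.
Byte at offset 25: 0xD7 = 11010111 → 2-byte char (#9). Advance 2.
Reached end at offset 27 after 9 code points.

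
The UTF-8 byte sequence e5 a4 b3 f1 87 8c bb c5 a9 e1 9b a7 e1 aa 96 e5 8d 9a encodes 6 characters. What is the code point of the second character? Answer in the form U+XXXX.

U+4733B

Offset 0: leading byte 0xE5 = 11100101 → 3-byte char #1 = E5 A4 B3.
Offset 3: leading byte 0xF1 = 11110001 → 4-byte char #2 = F1 87 8C BB.
Leading byte 0xF1 = 11110001 matches 11110xxx → 4-byte sequence.
Byte 1: 0xF1 = 11110001, payload 001 (3 bits).
Byte 2: 0x87 = 10000111 (10xxxxxx ✓), payload 000111.
Byte 3: 0x8C = 10001100 (10xxxxxx ✓), payload 001100.
Byte 4: 0xBB = 10111011 (10xxxxxx ✓), payload 111011.
Concatenate: 001000111001100111011 = 0x4733B (21 bits → U+4733B).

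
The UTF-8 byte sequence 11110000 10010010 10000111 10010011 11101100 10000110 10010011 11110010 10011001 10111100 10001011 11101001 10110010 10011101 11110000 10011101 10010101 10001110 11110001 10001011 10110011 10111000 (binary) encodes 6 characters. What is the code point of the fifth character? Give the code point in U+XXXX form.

Offset 0: leading byte 0xF0 = 11110000 → 4-byte char #1 = F0 92 87 93.
Offset 4: leading byte 0xEC = 11101100 → 3-byte char #2 = EC 86 93.
Offset 7: leading byte 0xF2 = 11110010 → 4-byte char #3 = F2 99 BC 8B.
Offset 11: leading byte 0xE9 = 11101001 → 3-byte char #4 = E9 B2 9D.
Offset 14: leading byte 0xF0 = 11110000 → 4-byte char #5 = F0 9D 95 8E.
Leading byte 0xF0 = 11110000 matches 11110xxx → 4-byte sequence.
Byte 1: 0xF0 = 11110000, payload 000 (3 bits).
Byte 2: 0x9D = 10011101 (10xxxxxx ✓), payload 011101.
Byte 3: 0x95 = 10010101 (10xxxxxx ✓), payload 010101.
Byte 4: 0x8E = 10001110 (10xxxxxx ✓), payload 001110.
Concatenate: 000011101010101001110 = 0x1D54E (21 bits → U+1D54E).

U+1D54E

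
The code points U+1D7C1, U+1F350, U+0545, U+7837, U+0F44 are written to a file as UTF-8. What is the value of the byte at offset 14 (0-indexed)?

0xBD

U+1D7C1 → 4-byte form F0 9D 9F 81 at offsets 0–3.
U+1F350 → 4-byte form F0 9F 8D 90 at offsets 4–7.
U+0545 → 2-byte form D5 85 at offsets 8–9.
U+7837 → 3-byte form E7 A0 B7 at offsets 10–12.
U+0F44 → 3-byte form E0 BD 84 at offsets 13–15.
Offset 14 falls in char 5's range; it's byte 2 of E0 BD 84 = 0xBD.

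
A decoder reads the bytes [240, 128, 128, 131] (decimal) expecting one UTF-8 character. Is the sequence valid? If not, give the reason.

invalid (overlong encoding)

Leading byte 0xF0 = 11110000 → 4-byte form.
Continuation bytes all match 10xxxxxx. Payload decodes to 0x3.
But 0x3 < 0x10000, the minimum for a 4-byte sequence — this is an overlong encoding.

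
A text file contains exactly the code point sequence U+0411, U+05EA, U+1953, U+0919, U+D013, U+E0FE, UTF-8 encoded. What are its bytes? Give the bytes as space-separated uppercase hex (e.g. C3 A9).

U+0411: 2-byte form → D0 91.
U+05EA: 2-byte form → D7 AA.
U+1953: 3-byte form → E1 A5 93.
U+0919: 3-byte form → E0 A4 99.
U+D013: 3-byte form → ED 80 93.
U+E0FE: 3-byte form → EE 83 BE.
Concatenated (16 bytes): D0 91 D7 AA E1 A5 93 E0 A4 99 ED 80 93 EE 83 BE.

D0 91 D7 AA E1 A5 93 E0 A4 99 ED 80 93 EE 83 BE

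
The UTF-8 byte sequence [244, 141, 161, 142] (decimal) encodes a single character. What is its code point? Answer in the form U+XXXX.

Leading byte 0xF4 = 11110100 matches 11110xxx → 4-byte sequence.
Byte 1: 0xF4 = 11110100, payload 100 (3 bits).
Byte 2: 0x8D = 10001101 (10xxxxxx ✓), payload 001101.
Byte 3: 0xA1 = 10100001 (10xxxxxx ✓), payload 100001.
Byte 4: 0x8E = 10001110 (10xxxxxx ✓), payload 001110.
Concatenate: 100001101100001001110 = 0x10D84E (21 bits → U+10D84E).

U+10D84E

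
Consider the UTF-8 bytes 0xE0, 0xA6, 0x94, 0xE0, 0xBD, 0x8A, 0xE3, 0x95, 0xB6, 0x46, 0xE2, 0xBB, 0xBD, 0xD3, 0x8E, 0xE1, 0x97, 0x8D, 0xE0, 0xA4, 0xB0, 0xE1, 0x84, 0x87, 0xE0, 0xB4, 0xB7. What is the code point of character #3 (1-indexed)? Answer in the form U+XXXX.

Offset 0: leading byte 0xE0 = 11100000 → 3-byte char #1 = E0 A6 94.
Offset 3: leading byte 0xE0 = 11100000 → 3-byte char #2 = E0 BD 8A.
Offset 6: leading byte 0xE3 = 11100011 → 3-byte char #3 = E3 95 B6.
Leading byte 0xE3 = 11100011 matches 1110xxxx → 3-byte sequence.
Byte 1: 0xE3 = 11100011, payload 0011 (4 bits).
Byte 2: 0x95 = 10010101 (10xxxxxx ✓), payload 010101.
Byte 3: 0xB6 = 10110110 (10xxxxxx ✓), payload 110110.
Concatenate: 0011010101110110 = 0x3576 (16 bits → U+3576).

U+3576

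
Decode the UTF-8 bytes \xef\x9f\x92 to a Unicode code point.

Leading byte 0xEF = 11101111 matches 1110xxxx → 3-byte sequence.
Byte 1: 0xEF = 11101111, payload 1111 (4 bits).
Byte 2: 0x9F = 10011111 (10xxxxxx ✓), payload 011111.
Byte 3: 0x92 = 10010010 (10xxxxxx ✓), payload 010010.
Concatenate: 1111011111010010 = 0xF7D2 (16 bits → U+F7D2).

U+F7D2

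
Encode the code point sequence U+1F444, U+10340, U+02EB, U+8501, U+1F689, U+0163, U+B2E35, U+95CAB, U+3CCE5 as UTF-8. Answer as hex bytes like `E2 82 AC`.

U+1F444: 4-byte form → F0 9F 91 84.
U+10340: 4-byte form → F0 90 8D 80.
U+02EB: 2-byte form → CB AB.
U+8501: 3-byte form → E8 94 81.
U+1F689: 4-byte form → F0 9F 9A 89.
U+0163: 2-byte form → C5 A3.
U+B2E35: 4-byte form → F2 B2 B8 B5.
U+95CAB: 4-byte form → F2 95 B2 AB.
U+3CCE5: 4-byte form → F0 BC B3 A5.
Concatenated (31 bytes): F0 9F 91 84 F0 90 8D 80 CB AB E8 94 81 F0 9F 9A 89 C5 A3 F2 B2 B8 B5 F2 95 B2 AB F0 BC B3 A5.

F0 9F 91 84 F0 90 8D 80 CB AB E8 94 81 F0 9F 9A 89 C5 A3 F2 B2 B8 B5 F2 95 B2 AB F0 BC B3 A5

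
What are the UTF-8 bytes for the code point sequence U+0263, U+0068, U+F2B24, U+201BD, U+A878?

C9 A3 68 F3 B2 AC A4 F0 A0 86 BD EA A1 B8

U+0263: 2-byte form → C9 A3.
U+0068: 1-byte form → 68.
U+F2B24: 4-byte form → F3 B2 AC A4.
U+201BD: 4-byte form → F0 A0 86 BD.
U+A878: 3-byte form → EA A1 B8.
Concatenated (14 bytes): C9 A3 68 F3 B2 AC A4 F0 A0 86 BD EA A1 B8.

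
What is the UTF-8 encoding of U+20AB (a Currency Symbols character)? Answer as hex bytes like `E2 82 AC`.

E2 82 AB

U+20AB = 0x20AB = 8363 decimal. In range U+0800–U+FFFF → 3-byte form: 1110xxxx 10xxxxxx 10xxxxxx.
Binary (16 bits): 0010000010101011.
Split 4+6+6: 0010 | 000010 | 101011.
Byte 1: 11100010 = 0xE2.
Byte 2: 10000010 = 0x82.
Byte 3: 10101011 = 0xAB.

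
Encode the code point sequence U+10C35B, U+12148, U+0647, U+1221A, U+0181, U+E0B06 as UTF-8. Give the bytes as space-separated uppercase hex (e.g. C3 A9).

F4 8C 8D 9B F0 92 85 88 D9 87 F0 92 88 9A C6 81 F3 A0 AC 86

U+10C35B: 4-byte form → F4 8C 8D 9B.
U+12148: 4-byte form → F0 92 85 88.
U+0647: 2-byte form → D9 87.
U+1221A: 4-byte form → F0 92 88 9A.
U+0181: 2-byte form → C6 81.
U+E0B06: 4-byte form → F3 A0 AC 86.
Concatenated (20 bytes): F4 8C 8D 9B F0 92 85 88 D9 87 F0 92 88 9A C6 81 F3 A0 AC 86.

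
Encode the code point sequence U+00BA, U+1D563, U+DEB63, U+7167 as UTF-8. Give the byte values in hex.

C2 BA F0 9D 95 A3 F3 9E AD A3 E7 85 A7

U+00BA: 2-byte form → C2 BA.
U+1D563: 4-byte form → F0 9D 95 A3.
U+DEB63: 4-byte form → F3 9E AD A3.
U+7167: 3-byte form → E7 85 A7.
Concatenated (13 bytes): C2 BA F0 9D 95 A3 F3 9E AD A3 E7 85 A7.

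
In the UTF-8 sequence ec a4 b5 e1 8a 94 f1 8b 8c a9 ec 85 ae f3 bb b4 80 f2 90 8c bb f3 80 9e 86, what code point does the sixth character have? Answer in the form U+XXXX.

Offset 0: leading byte 0xEC = 11101100 → 3-byte char #1 = EC A4 B5.
Offset 3: leading byte 0xE1 = 11100001 → 3-byte char #2 = E1 8A 94.
Offset 6: leading byte 0xF1 = 11110001 → 4-byte char #3 = F1 8B 8C A9.
Offset 10: leading byte 0xEC = 11101100 → 3-byte char #4 = EC 85 AE.
Offset 13: leading byte 0xF3 = 11110011 → 4-byte char #5 = F3 BB B4 80.
Offset 17: leading byte 0xF2 = 11110010 → 4-byte char #6 = F2 90 8C BB.
Leading byte 0xF2 = 11110010 matches 11110xxx → 4-byte sequence.
Byte 1: 0xF2 = 11110010, payload 010 (3 bits).
Byte 2: 0x90 = 10010000 (10xxxxxx ✓), payload 010000.
Byte 3: 0x8C = 10001100 (10xxxxxx ✓), payload 001100.
Byte 4: 0xBB = 10111011 (10xxxxxx ✓), payload 111011.
Concatenate: 010010000001100111011 = 0x9033B (21 bits → U+9033B).

U+9033B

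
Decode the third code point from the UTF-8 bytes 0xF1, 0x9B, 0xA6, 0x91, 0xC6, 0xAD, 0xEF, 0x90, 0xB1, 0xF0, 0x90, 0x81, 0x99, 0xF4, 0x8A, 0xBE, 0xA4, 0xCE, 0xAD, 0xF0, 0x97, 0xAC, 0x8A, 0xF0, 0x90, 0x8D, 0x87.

Offset 0: leading byte 0xF1 = 11110001 → 4-byte char #1 = F1 9B A6 91.
Offset 4: leading byte 0xC6 = 11000110 → 2-byte char #2 = C6 AD.
Offset 6: leading byte 0xEF = 11101111 → 3-byte char #3 = EF 90 B1.
Leading byte 0xEF = 11101111 matches 1110xxxx → 3-byte sequence.
Byte 1: 0xEF = 11101111, payload 1111 (4 bits).
Byte 2: 0x90 = 10010000 (10xxxxxx ✓), payload 010000.
Byte 3: 0xB1 = 10110001 (10xxxxxx ✓), payload 110001.
Concatenate: 1111010000110001 = 0xF431 (16 bits → U+F431).

U+F431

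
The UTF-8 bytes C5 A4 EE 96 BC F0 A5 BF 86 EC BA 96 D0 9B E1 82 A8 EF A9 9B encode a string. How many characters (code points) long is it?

Byte at offset 0: 0xC5 = 11000101 → 2-byte char (#1). Advance 2.
Byte at offset 2: 0xEE = 11101110 → 3-byte char (#2). Advance 3.
Byte at offset 5: 0xF0 = 11110000 → 4-byte char (#3). Advance 4.
Byte at offset 9: 0xEC = 11101100 → 3-byte char (#4). Advance 3.
Byte at offset 12: 0xD0 = 11010000 → 2-byte char (#5). Advance 2.
Byte at offset 14: 0xE1 = 11100001 → 3-byte char (#6). Advance 3.
Byte at offset 17: 0xEF = 11101111 → 3-byte char (#7). Advance 3.
Reached end at offset 20 after 7 code points.

7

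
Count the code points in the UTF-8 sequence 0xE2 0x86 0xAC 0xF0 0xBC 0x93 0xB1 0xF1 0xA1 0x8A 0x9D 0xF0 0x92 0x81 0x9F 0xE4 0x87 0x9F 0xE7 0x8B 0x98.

Byte at offset 0: 0xE2 = 11100010 → 3-byte char (#1). Advance 3.
Byte at offset 3: 0xF0 = 11110000 → 4-byte char (#2). Advance 4.
Byte at offset 7: 0xF1 = 11110001 → 4-byte char (#3). Advance 4.
Byte at offset 11: 0xF0 = 11110000 → 4-byte char (#4). Advance 4.
Byte at offset 15: 0xE4 = 11100100 → 3-byte char (#5). Advance 3.
Byte at offset 18: 0xE7 = 11100111 → 3-byte char (#6). Advance 3.
Reached end at offset 21 after 6 code points.

6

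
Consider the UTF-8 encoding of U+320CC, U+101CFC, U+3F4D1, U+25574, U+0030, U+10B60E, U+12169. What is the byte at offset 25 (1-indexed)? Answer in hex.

0xA9

1-indexed offset 25 is 0-indexed offset 24.
U+320CC → 4-byte form F0 B2 83 8C at offsets 0–3.
U+101CFC → 4-byte form F4 81 B3 BC at offsets 4–7.
U+3F4D1 → 4-byte form F0 BF 93 91 at offsets 8–11.
U+25574 → 4-byte form F0 A5 95 B4 at offsets 12–15.
U+0030 → 1-byte form 30 at offsets 16–16.
U+10B60E → 4-byte form F4 8B 98 8E at offsets 17–20.
U+12169 → 4-byte form F0 92 85 A9 at offsets 21–24.
Offset 24 falls in char 7's range; it's byte 4 of F0 92 85 A9 = 0xA9.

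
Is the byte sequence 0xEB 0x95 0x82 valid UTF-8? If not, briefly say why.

Leading byte 0xEB = 11101011 → 3-byte form.
Continuation bytes 0x95=10010101, 0x82=10000010 all match 10xxxxxx.
Decoded value 0xB542 is ≥ 0x800 (shortest form) and not a surrogate.

valid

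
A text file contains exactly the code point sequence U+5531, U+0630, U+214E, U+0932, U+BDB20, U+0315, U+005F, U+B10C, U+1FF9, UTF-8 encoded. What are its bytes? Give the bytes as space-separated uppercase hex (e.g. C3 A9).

E5 94 B1 D8 B0 E2 85 8E E0 A4 B2 F2 BD AC A0 CC 95 5F EB 84 8C E1 BF B9

U+5531: 3-byte form → E5 94 B1.
U+0630: 2-byte form → D8 B0.
U+214E: 3-byte form → E2 85 8E.
U+0932: 3-byte form → E0 A4 B2.
U+BDB20: 4-byte form → F2 BD AC A0.
U+0315: 2-byte form → CC 95.
U+005F: 1-byte form → 5F.
U+B10C: 3-byte form → EB 84 8C.
U+1FF9: 3-byte form → E1 BF B9.
Concatenated (24 bytes): E5 94 B1 D8 B0 E2 85 8E E0 A4 B2 F2 BD AC A0 CC 95 5F EB 84 8C E1 BF B9.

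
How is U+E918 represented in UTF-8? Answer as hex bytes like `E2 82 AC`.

EE A4 98

U+E918 = 0xE918 = 59672 decimal. In range U+0800–U+FFFF → 3-byte form: 1110xxxx 10xxxxxx 10xxxxxx.
Binary (16 bits): 1110100100011000.
Split 4+6+6: 1110 | 100100 | 011000.
Byte 1: 11101110 = 0xEE.
Byte 2: 10100100 = 0xA4.
Byte 3: 10011000 = 0x98.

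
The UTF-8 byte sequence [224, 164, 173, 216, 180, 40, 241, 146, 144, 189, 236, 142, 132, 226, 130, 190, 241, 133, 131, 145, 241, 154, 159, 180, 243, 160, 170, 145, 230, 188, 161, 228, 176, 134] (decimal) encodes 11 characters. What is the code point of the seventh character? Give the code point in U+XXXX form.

Offset 0: leading byte 0xE0 = 11100000 → 3-byte char #1 = E0 A4 AD.
Offset 3: leading byte 0xD8 = 11011000 → 2-byte char #2 = D8 B4.
Offset 5: leading byte 0x28 = 00101000 → 1-byte char #3 = 28.
Offset 6: leading byte 0xF1 = 11110001 → 4-byte char #4 = F1 92 90 BD.
Offset 10: leading byte 0xEC = 11101100 → 3-byte char #5 = EC 8E 84.
Offset 13: leading byte 0xE2 = 11100010 → 3-byte char #6 = E2 82 BE.
Offset 16: leading byte 0xF1 = 11110001 → 4-byte char #7 = F1 85 83 91.
Leading byte 0xF1 = 11110001 matches 11110xxx → 4-byte sequence.
Byte 1: 0xF1 = 11110001, payload 001 (3 bits).
Byte 2: 0x85 = 10000101 (10xxxxxx ✓), payload 000101.
Byte 3: 0x83 = 10000011 (10xxxxxx ✓), payload 000011.
Byte 4: 0x91 = 10010001 (10xxxxxx ✓), payload 010001.
Concatenate: 001000101000011010001 = 0x450D1 (21 bits → U+450D1).

U+450D1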